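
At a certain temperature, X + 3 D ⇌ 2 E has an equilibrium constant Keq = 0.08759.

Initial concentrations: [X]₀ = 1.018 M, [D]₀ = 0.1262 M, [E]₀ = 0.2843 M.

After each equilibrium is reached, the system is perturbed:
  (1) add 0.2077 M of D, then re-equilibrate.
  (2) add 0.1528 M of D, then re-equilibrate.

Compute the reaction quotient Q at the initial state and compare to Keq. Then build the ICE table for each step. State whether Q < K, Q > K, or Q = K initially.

Q₀ = 39.5; Q > K (proceeds reverse)

Q₀ = 39.5 vs Keq = 0.08759 ⇒ Q>K, reverse
Step 1:
                   X          D          E
  I            1.018     0.1262     0.2843
  C          0.09906     0.2972    -0.1981
  E            1.117     0.4234    0.08617
  solve Keq expr → x = -0.09906; check Q = 0.08759
Then add 0.2077 M of D.
Step 2:
                   X          D          E
  I            1.117     0.6311    0.08617
  C         -0.02245   -0.06734    0.04489
  E            1.095     0.5638     0.1311
  solve Keq expr → x = 0.02245; check Q = 0.08759
Then add 0.1528 M of D.
Step 3:
                   X          D          E
  I            1.095     0.7166     0.1311
  C         -0.01755   -0.05264    0.03509
  E            1.077     0.6639     0.1662
  solve Keq expr → x = 0.01755; check Q = 0.08759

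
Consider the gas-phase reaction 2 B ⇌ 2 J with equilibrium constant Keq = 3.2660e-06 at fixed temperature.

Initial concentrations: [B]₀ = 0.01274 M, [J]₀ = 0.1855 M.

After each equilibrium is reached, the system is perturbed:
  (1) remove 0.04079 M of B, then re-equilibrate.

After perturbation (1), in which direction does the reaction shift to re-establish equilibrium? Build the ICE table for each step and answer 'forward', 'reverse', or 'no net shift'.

Q₀ = 212 vs Keq = 3.2660e-06 ⇒ Q>K, reverse
Step 1:
                    B           J
  Initial     0.01274      0.1855
  Change       0.1851     -0.1851
  Equil        0.1979  3.5761e-04
  solve Keq expr → x = -0.09257; check Q = 3.2660e-06
Then remove 0.04079 M of B.
Step 2:
                    B           J
  Initial      0.1571  3.5761e-04
  Change   7.3583e-05 -7.3583e-05
  Equil        0.1572  2.8403e-04
  solve Keq expr → x = -3.6792e-05; check Q = 3.2660e-06

Direction: reverse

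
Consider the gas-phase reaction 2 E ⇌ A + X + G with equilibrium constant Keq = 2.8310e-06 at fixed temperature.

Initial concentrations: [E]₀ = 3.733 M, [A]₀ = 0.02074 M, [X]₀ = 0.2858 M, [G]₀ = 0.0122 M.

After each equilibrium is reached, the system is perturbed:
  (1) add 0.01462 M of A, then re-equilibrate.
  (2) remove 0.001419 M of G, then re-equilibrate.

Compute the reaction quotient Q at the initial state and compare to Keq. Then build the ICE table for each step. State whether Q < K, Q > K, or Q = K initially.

Q₀ = 5.1894e-06; Q > K (proceeds reverse)

Q₀ = 5.1894e-06 vs Keq = 2.8310e-06 ⇒ Q>K, reverse
Step 1:
                   E          A          X          G
  init         3.733    0.02074     0.2858     0.0122
  Δ         0.007741  -0.003871  -0.003871  -0.003871
  eq           3.741    0.01687     0.2819   0.008329
  solve Keq expr → x = -0.003871; check Q = 2.8310e-06
Then add 0.01462 M of A.
Step 2:
                   E          A          X          G
  init         3.741    0.03149     0.2819   0.008329
  Δ         0.006547  -0.003273  -0.003273  -0.003273
  eq           3.747    0.02822     0.2787   0.005056
  solve Keq expr → x = -0.003273; check Q = 2.8310e-06
Then remove 0.001419 M of G.
Step 3:
                   E          A          X          G
  init         3.747    0.02822     0.2787   0.003637
  Δ        -0.002376   0.001188   0.001188   0.001188
  eq           3.745     0.0294     0.2798   0.004825
  solve Keq expr → x = 0.001188; check Q = 2.8310e-06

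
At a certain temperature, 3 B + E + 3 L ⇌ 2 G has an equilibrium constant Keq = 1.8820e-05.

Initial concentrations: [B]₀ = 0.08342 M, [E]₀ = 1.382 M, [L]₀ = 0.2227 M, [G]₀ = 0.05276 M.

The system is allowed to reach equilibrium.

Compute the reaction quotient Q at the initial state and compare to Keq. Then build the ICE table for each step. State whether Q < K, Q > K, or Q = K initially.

Q₀ = 314.1; Q > K (proceeds reverse)

Q₀ = 314.1 vs Keq = 1.8820e-05 ⇒ Q>K, reverse
Step 1:
                    B           E           L           G
  Initial     0.08342       1.382      0.2227     0.05276
  Change      0.07906     0.02635     0.07906     -0.0527
  Equil        0.1625       1.408      0.3018  5.5890e-05
  solve Keq expr → x = -0.02635; check Q = 1.8820e-05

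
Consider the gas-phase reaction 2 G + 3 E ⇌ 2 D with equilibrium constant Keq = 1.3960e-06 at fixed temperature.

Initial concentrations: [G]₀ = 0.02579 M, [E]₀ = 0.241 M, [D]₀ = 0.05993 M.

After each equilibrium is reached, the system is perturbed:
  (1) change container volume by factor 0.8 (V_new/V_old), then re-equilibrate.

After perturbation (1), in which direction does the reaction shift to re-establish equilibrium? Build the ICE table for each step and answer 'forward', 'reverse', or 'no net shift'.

Direction: forward

Q₀ = 385.8 vs Keq = 1.3960e-06 ⇒ Q>K, reverse
Step 1:
                    G           E           D
  init        0.02579       0.241     0.05993
  Δ           0.05991     0.08987    -0.05991
  eq           0.0857      0.3309  1.9271e-05
  solve Keq expr → x = -0.02996; check Q = 1.3960e-06
Then change container volume by factor 0.8 (V_new/V_old).
Step 2:
                    G           E           D
  init         0.1071      0.4136  2.4089e-05
  Δ       -9.5716e-06 -1.4357e-05  9.5716e-06
  eq           0.1071      0.4136  3.3660e-05
  solve Keq expr → x = 4.7858e-06; check Q = 1.3960e-06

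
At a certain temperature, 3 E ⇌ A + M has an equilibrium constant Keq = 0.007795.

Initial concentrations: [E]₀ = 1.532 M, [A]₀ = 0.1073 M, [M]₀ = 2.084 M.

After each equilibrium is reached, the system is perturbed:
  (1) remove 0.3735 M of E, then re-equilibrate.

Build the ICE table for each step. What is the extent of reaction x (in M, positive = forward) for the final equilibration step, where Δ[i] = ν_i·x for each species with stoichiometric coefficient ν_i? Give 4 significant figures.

Q₀ = 0.06219 vs Keq = 0.007795 ⇒ Q>K, reverse
Step 1:
                   E          A          M
  Initial      1.532     0.1073      2.084
  Change      0.2551   -0.08504   -0.08504
  Equil        1.787    0.02226      1.999
  solve Keq expr → x = -0.08504; check Q = 0.007795
Then remove 0.3735 M of E.
Step 2:
                   E          A          M
  Initial      1.414    0.02226      1.999
  Change      0.0313   -0.01043   -0.01043
  Equil        1.445    0.01183      1.989
  solve Keq expr → x = -0.01043; check Q = 0.007795

x = -0.01043 M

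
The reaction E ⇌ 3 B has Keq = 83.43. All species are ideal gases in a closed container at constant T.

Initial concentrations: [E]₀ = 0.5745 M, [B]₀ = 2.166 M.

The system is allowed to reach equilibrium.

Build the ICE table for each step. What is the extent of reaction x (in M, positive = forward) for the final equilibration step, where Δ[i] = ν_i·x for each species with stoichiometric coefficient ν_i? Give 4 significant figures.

Q₀ = 17.69 vs Keq = 83.43 ⇒ Q<K, forward
Step 1:
                    E           B
  Initial      0.5745       2.166
  Change      -0.2641      0.7924
  Equil        0.3104       2.958
  solve Keq expr → x = 0.2641; check Q = 83.43

x = 0.2641 M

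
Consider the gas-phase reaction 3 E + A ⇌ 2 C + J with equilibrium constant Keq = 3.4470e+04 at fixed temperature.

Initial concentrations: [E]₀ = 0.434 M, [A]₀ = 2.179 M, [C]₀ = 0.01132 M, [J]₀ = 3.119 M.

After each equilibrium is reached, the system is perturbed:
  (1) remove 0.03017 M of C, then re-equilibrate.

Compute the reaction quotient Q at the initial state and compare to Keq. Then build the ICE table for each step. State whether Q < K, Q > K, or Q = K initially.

Q₀ = 0.002244 vs Keq = 3.4470e+04 ⇒ Q<K, forward
Step 1:
                    E           A           C           J
  Initial       0.434       2.179     0.01132       3.119
  Change      -0.4183     -0.1394      0.2788      0.1394
  Equil       0.01574        2.04      0.2902       3.258
  solve Keq expr → x = 0.1394; check Q = 3.4470e+04
Then remove 0.03017 M of C.
Step 2:
                    E           A           C           J
  Initial     0.01574        2.04        0.26       3.258
  Change    -0.001083 -3.6089e-04  7.2178e-04  3.6089e-04
  Equil       0.01466       2.039      0.2607       3.259
  solve Keq expr → x = 3.6089e-04; check Q = 3.4470e+04

Q₀ = 0.002244; Q < K (proceeds forward)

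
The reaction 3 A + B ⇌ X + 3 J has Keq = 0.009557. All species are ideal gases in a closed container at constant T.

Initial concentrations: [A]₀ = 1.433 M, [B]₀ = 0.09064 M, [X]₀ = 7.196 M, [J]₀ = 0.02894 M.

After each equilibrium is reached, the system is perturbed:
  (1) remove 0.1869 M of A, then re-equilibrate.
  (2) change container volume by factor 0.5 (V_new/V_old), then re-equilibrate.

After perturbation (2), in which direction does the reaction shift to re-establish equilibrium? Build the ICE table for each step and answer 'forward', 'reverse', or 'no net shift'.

Direction: no net shift

Q₀ = 6.5393e-04 vs Keq = 0.009557 ⇒ Q<K, forward
Step 1:
                    A           B           X           J
  I             1.433     0.09064       7.196     0.02894
  C          -0.03671    -0.01224     0.01224     0.03671
  E             1.396      0.0784       7.208     0.06565
  solve Keq expr → x = 0.01224; check Q = 0.009557
Then remove 0.1869 M of A.
Step 2:
                    A           B           X           J
  I             1.209      0.0784       7.208     0.06565
  C           0.00779    0.002597   -0.002597    -0.00779
  E             1.217       0.081       7.206     0.05786
  solve Keq expr → x = -0.002597; check Q = 0.009557
Then change container volume by factor 0.5 (V_new/V_old).
Step 3:
                    A           B           X           J
  I             2.434       0.162       14.41      0.1157
  C                 0           0           0           0
  E             2.434       0.162       14.41      0.1157
  solve Keq expr → x = 0; check Q = 0.009557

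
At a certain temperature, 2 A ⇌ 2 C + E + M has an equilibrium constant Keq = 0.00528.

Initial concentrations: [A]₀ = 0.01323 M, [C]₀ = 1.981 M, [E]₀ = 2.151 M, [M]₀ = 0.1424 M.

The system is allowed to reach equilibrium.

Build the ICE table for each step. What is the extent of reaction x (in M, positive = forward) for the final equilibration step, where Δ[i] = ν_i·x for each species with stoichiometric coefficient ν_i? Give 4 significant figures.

Q₀ = 6868 vs Keq = 0.00528 ⇒ Q>K, reverse
Step 1:
                  A         C         E         M
  init      0.01323     1.981     2.151    0.1424
  Δ          0.2846   -0.2846   -0.1423   -0.1423
  eq         0.2979     1.696     2.009 8.1046e-05
  solve Keq expr → x = -0.1423; check Q = 0.00528

x = -0.1423 M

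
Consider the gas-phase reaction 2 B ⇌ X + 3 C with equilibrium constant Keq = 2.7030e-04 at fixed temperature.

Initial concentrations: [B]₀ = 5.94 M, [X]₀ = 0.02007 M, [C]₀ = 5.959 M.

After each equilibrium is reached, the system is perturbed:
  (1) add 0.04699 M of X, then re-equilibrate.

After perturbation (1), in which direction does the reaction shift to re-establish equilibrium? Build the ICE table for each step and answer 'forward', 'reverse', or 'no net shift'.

Direction: reverse

Q₀ = 0.1204 vs Keq = 2.7030e-04 ⇒ Q>K, reverse
Step 1:
                    B           X           C
  Initial        5.94     0.02007       5.959
  Change      0.04005    -0.02002    -0.06007
  Equil          5.98  4.7091e-05       5.899
  solve Keq expr → x = -0.02002; check Q = 2.7030e-04
Then add 0.04699 M of X.
Step 2:
                    B           X           C
  Initial        5.98     0.04704       5.899
  Change      0.09397    -0.04698      -0.141
  Equil         6.074  5.2238e-05       5.758
  solve Keq expr → x = -0.04698; check Q = 2.7030e-04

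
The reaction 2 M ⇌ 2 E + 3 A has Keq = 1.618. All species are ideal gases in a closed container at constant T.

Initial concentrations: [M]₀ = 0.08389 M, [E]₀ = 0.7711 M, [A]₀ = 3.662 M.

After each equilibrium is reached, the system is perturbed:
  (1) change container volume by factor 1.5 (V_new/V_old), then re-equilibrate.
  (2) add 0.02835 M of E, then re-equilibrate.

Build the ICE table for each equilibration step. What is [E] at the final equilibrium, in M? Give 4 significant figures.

[E]_eq = 0.1937 M

Q₀ = 4149 vs Keq = 1.618 ⇒ Q>K, reverse
Step 1:
                    M           E           A
  Initial     0.08389      0.7711       3.662
  Change       0.5871     -0.5871     -0.8806
  Equil         0.671       0.184       2.781
  solve Keq expr → x = -0.2935; check Q = 1.618
Then change container volume by factor 1.5 (V_new/V_old).
Step 2:
                    M           E           A
  Initial      0.4473      0.1227       1.854
  Change     -0.05945     0.05945     0.08917
  Equil        0.3879      0.1821       1.943
  solve Keq expr → x = 0.02972; check Q = 1.618
Then add 0.02835 M of E.
Step 3:
                    M           E           A
  Initial      0.3879      0.2105       1.943
  Change      0.01674    -0.01674    -0.02512
  Equil        0.4046      0.1937       1.918
  solve Keq expr → x = -0.008372; check Q = 1.618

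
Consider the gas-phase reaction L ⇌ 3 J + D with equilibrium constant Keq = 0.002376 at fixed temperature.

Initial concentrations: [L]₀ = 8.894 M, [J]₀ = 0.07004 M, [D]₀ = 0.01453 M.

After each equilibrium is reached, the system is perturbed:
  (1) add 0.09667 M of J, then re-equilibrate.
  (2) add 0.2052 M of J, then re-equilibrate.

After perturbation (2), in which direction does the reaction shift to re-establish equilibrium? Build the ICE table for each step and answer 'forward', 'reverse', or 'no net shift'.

Q₀ = 5.6132e-07 vs Keq = 0.002376 ⇒ Q<K, forward
Step 1:
                    L           J           D
  init          8.894     0.07004     0.01453
  Δ           -0.1455      0.4364      0.1455
  eq            8.749      0.5065        0.16
  solve Keq expr → x = 0.1455; check Q = 0.002376
Then add 0.09667 M of J.
Step 2:
                    L           J           D
  init          8.749      0.6031        0.16
  Δ           0.02307    -0.06922    -0.02307
  eq            8.772      0.5339      0.1369
  solve Keq expr → x = -0.02307; check Q = 0.002376
Then add 0.2052 M of J.
Step 3:
                    L           J           D
  init          8.772      0.7391      0.1369
  Δ           0.04372     -0.1312    -0.04372
  eq            8.815       0.608     0.09321
  solve Keq expr → x = -0.04372; check Q = 0.002376

Direction: reverse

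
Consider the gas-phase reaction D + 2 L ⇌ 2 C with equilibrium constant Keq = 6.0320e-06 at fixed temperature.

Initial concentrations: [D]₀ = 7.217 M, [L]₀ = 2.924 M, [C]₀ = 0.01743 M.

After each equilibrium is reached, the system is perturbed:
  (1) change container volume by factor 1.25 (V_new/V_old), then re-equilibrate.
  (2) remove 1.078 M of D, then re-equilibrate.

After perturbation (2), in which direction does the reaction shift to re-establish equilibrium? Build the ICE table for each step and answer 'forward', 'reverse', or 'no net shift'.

Q₀ = 4.9236e-06 vs Keq = 6.0320e-06 ⇒ Q<K, forward
Step 1:
                    D           L           C
  Initial       7.217       2.924     0.01743
  Change  -9.2449e-04   -0.001849    0.001849
  Equil         7.216       2.922     0.01928
  solve Keq expr → x = 9.2449e-04; check Q = 6.0320e-06
Then change container volume by factor 1.25 (V_new/V_old).
Step 2:
                    D           L           C
  Initial       5.773       2.338     0.01542
  Change   8.0888e-04    0.001618   -0.001618
  Equil         5.774       2.339     0.01381
  solve Keq expr → x = -8.0888e-04; check Q = 6.0320e-06
Then remove 1.078 M of D.
Step 3:
                    D           L           C
  Initial       4.696       2.339     0.01381
  Change   6.7363e-04    0.001347   -0.001347
  Equil         4.696       2.341     0.01246
  solve Keq expr → x = -6.7363e-04; check Q = 6.0320e-06

Direction: reverse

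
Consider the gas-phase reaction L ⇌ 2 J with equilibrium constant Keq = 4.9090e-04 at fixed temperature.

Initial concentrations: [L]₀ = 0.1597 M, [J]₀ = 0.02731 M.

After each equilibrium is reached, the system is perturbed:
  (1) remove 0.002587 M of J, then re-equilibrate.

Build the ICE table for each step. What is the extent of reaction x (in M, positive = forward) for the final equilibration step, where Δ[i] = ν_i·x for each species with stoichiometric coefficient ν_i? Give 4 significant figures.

Q₀ = 0.00467 vs Keq = 4.9090e-04 ⇒ Q>K, reverse
Step 1:
                  L         J
  I          0.1597   0.02731
  C        0.009103  -0.01821
  E          0.1688  0.009103
  solve Keq expr → x = -0.009103; check Q = 4.9090e-04
Then remove 0.002587 M of J.
Step 2:
                  L         J
  I          0.1688  0.006516
  C       -0.001276  0.002553
  E          0.1675  0.009069
  solve Keq expr → x = 0.001276; check Q = 4.9090e-04

x = 0.001276 M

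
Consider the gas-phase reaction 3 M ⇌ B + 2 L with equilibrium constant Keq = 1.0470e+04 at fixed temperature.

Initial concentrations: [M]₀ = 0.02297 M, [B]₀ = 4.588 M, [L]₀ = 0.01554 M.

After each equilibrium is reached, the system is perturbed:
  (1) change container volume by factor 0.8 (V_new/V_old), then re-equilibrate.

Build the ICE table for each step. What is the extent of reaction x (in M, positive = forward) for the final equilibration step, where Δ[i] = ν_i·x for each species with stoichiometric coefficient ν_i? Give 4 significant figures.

x = 0 M

Q₀ = 91.42 vs Keq = 1.0470e+04 ⇒ Q<K, forward
Step 1:
                    M           B           L
  Initial     0.02297       4.588     0.01554
  Change     -0.01624    0.005413     0.01083
  Equil      0.006731       4.593     0.02637
  solve Keq expr → x = 0.005413; check Q = 1.0470e+04
Then change container volume by factor 0.8 (V_new/V_old).
Step 2:
                    M           B           L
  Initial    0.008414       5.742     0.03296
  Change            0           0           0
  Equil      0.008414       5.742     0.03296
  solve Keq expr → x = 0; check Q = 1.0470e+04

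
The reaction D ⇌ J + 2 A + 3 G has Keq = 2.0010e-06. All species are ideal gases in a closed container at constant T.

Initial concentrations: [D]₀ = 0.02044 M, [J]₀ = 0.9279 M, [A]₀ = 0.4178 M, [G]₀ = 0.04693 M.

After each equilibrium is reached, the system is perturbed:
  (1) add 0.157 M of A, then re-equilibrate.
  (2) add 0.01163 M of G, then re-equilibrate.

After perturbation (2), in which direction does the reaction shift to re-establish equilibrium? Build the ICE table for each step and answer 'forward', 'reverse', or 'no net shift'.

Q₀ = 8.1905e-04 vs Keq = 2.0010e-06 ⇒ Q>K, reverse
Step 1:
                  D         J         A         G
  Initial   0.02044    0.9279    0.4178   0.04693
  Change    0.01304  -0.01304  -0.02608  -0.03912
  Equil     0.03348    0.9149    0.3917  0.007814
  solve Keq expr → x = -0.01304; check Q = 2.0010e-06
Then add 0.157 M of A.
Step 2:
                  D         J         A         G
  Initial   0.03348    0.9149    0.5487  0.007814
  Change  5.1068e-04 -5.1068e-04 -0.001021 -0.001532
  Equil     0.03399    0.9144    0.5477  0.006282
  solve Keq expr → x = -5.1068e-04; check Q = 2.0010e-06
Then add 0.01163 M of G.
Step 3:
                  D         J         A         G
  Initial   0.03399    0.9144    0.5477   0.01791
  Change   0.003779 -0.003779 -0.007557  -0.01134
  Equil     0.03777    0.9106    0.5401  0.006577
  solve Keq expr → x = -0.003779; check Q = 2.0010e-06

Direction: reverse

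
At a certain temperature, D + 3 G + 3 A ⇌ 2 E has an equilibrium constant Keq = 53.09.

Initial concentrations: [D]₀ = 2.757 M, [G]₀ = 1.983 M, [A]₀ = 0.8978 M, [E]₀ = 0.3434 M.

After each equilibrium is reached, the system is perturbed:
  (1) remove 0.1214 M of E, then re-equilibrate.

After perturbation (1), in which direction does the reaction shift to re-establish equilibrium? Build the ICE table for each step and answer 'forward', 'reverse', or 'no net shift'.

Q₀ = 0.00758 vs Keq = 53.09 ⇒ Q<K, forward
Step 1:
                    D           G           A           E
  I             2.757       1.983      0.8978      0.3434
  C           -0.2517      -0.755      -0.755      0.5033
  E             2.505       1.228      0.1428      0.8467
  solve Keq expr → x = 0.2517; check Q = 53.09
Then remove 0.1214 M of E.
Step 2:
                    D           G           A           E
  I             2.505       1.228      0.1428      0.7253
  C         -0.003917    -0.01175    -0.01175    0.007833
  E             2.501       1.216       0.131      0.7332
  solve Keq expr → x = 0.003917; check Q = 53.09

Direction: forward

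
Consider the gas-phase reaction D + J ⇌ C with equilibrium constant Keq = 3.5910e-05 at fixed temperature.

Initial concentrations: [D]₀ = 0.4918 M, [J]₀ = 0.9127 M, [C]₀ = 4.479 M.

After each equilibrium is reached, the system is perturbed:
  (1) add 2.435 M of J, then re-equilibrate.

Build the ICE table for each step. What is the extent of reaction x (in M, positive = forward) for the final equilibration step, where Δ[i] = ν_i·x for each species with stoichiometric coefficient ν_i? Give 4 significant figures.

x = 4.3437e-04 M

Q₀ = 9.978 vs Keq = 3.5910e-05 ⇒ Q>K, reverse
Step 1:
                  D         J         C
  init       0.4918    0.9127     4.479
  Δ           4.478     4.478    -4.478
  eq           4.97     5.391 9.6207e-04
  solve Keq expr → x = -4.478; check Q = 3.5910e-05
Then add 2.435 M of J.
Step 2:
                  D         J         C
  init         4.97     7.826 9.6207e-04
  Δ       -4.3437e-04 -4.3437e-04 4.3437e-04
  eq          4.969     7.825  0.001396
  solve Keq expr → x = 4.3437e-04; check Q = 3.5910e-05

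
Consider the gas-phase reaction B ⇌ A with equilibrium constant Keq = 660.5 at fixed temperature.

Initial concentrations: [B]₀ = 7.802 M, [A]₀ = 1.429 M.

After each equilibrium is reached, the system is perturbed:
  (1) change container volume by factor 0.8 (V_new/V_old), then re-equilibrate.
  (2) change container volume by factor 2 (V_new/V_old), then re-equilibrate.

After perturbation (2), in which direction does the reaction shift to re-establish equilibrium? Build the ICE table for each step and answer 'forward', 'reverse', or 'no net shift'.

Q₀ = 0.1832 vs Keq = 660.5 ⇒ Q<K, forward
Step 1:
                    B           A
  I             7.802       1.429
  C            -7.788       7.788
  E           0.01395       9.217
  solve Keq expr → x = 7.788; check Q = 660.5
Then change container volume by factor 0.8 (V_new/V_old).
Step 2:
                    B           A
  I           0.01744       11.52
  C                 0           0
  E           0.01744       11.52
  solve Keq expr → x = 0; check Q = 660.5
Then change container volume by factor 2 (V_new/V_old).
Step 3:
                    B           A
  I          0.008722       5.761
  C                 0           0
  E          0.008722       5.761
  solve Keq expr → x = 0; check Q = 660.5

Direction: no net shift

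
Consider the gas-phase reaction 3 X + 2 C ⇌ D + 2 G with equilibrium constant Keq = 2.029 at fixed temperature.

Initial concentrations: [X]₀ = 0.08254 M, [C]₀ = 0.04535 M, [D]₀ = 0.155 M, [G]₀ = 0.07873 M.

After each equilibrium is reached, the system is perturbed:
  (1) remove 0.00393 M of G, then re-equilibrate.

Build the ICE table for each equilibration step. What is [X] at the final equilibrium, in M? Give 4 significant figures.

[X]_eq = 0.1587 M

Q₀ = 830.7 vs Keq = 2.029 ⇒ Q>K, reverse
Step 1:
                   X          C          D          G
  init       0.08254    0.04535      0.155    0.07873
  Δ          0.07971    0.05314   -0.02657   -0.05314
  eq          0.1623    0.09849     0.1284    0.02559
  solve Keq expr → x = -0.02657; check Q = 2.029
Then remove 0.00393 M of G.
Step 2:
                   X          C          D          G
  init        0.1623    0.09849     0.1284    0.02166
  Δ        -0.003571  -0.002381    0.00119   0.002381
  eq          0.1587    0.09611     0.1296    0.02404
  solve Keq expr → x = 0.00119; check Q = 2.029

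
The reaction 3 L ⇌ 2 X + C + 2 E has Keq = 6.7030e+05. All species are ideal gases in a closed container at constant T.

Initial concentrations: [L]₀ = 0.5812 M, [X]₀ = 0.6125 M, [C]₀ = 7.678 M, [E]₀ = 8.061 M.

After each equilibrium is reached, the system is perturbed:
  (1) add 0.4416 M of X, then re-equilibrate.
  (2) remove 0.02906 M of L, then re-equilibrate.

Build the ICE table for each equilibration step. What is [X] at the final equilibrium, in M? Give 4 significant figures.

Q₀ = 953.4 vs Keq = 6.7030e+05 ⇒ Q<K, forward
Step 1:
                    L           X           C           E
  I            0.5812      0.6125       7.678       8.061
  C           -0.4913      0.3275      0.1638      0.3275
  E           0.08993        0.94       7.842       8.389
  solve Keq expr → x = 0.1638; check Q = 6.7030e+05
Then add 0.4416 M of X.
Step 2:
                    L           X           C           E
  I           0.08993       1.382       7.842       8.389
  C           0.02519    -0.01679   -0.008395    -0.01679
  E            0.1151       1.365       7.833       8.372
  solve Keq expr → x = -0.008395; check Q = 6.7030e+05
Then remove 0.02906 M of L.
Step 3:
                    L           X           C           E
  I           0.08606       1.365       7.833       8.372
  C            0.0278    -0.01853   -0.009267    -0.01853
  E            0.1139       1.346       7.824       8.353
  solve Keq expr → x = -0.009267; check Q = 6.7030e+05

[X]_eq = 1.346 M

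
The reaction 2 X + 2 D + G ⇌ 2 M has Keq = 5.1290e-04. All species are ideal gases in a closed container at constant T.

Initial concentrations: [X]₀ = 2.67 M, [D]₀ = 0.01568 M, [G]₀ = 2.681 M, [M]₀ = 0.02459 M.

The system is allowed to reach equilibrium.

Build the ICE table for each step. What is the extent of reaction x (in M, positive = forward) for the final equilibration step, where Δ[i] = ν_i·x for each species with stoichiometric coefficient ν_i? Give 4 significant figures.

Q₀ = 0.1287 vs Keq = 5.1290e-04 ⇒ Q>K, reverse
Step 1:
                    X           D           G           M
  I              2.67     0.01568       2.681     0.02459
  C           0.02093     0.02093     0.01046    -0.02093
  E             2.691     0.03661       2.691     0.00366
  solve Keq expr → x = -0.01046; check Q = 5.1290e-04

x = -0.01046 M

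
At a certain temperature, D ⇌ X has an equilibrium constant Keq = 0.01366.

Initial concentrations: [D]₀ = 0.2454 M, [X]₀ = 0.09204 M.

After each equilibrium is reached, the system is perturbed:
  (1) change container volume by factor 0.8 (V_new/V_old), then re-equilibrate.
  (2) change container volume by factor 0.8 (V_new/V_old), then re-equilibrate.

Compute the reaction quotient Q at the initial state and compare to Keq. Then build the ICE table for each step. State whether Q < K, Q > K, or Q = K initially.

Q₀ = 0.3751; Q > K (proceeds reverse)

Q₀ = 0.3751 vs Keq = 0.01366 ⇒ Q>K, reverse
Step 1:
                    D           X
  Initial      0.2454     0.09204
  Change      0.08749    -0.08749
  Equil        0.3329    0.004547
  solve Keq expr → x = -0.08749; check Q = 0.01366
Then change container volume by factor 0.8 (V_new/V_old).
Step 2:
                    D           X
  Initial      0.4161    0.005684
  Change            0           0
  Equil        0.4161    0.005684
  solve Keq expr → x = 0; check Q = 0.01366
Then change container volume by factor 0.8 (V_new/V_old).
Step 3:
                    D           X
  Initial      0.5201    0.007105
  Change            0           0
  Equil        0.5201    0.007105
  solve Keq expr → x = 0; check Q = 0.01366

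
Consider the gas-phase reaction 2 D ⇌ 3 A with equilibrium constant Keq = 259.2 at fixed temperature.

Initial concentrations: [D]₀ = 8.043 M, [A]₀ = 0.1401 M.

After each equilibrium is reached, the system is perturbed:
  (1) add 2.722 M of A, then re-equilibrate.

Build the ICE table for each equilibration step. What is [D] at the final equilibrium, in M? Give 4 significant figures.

[D]_eq = 2.378 M

Q₀ = 4.2509e-05 vs Keq = 259.2 ⇒ Q<K, forward
Step 1:
                  D         A
  Initial     8.043    0.1401
  Change     -6.229     9.343
  Equil       1.814     9.484
  solve Keq expr → x = 3.114; check Q = 259.2
Then add 2.722 M of A.
Step 2:
                  D         A
  Initial     1.814     12.21
  Change      0.564   -0.8461
  Equil       2.378     11.36
  solve Keq expr → x = -0.282; check Q = 259.2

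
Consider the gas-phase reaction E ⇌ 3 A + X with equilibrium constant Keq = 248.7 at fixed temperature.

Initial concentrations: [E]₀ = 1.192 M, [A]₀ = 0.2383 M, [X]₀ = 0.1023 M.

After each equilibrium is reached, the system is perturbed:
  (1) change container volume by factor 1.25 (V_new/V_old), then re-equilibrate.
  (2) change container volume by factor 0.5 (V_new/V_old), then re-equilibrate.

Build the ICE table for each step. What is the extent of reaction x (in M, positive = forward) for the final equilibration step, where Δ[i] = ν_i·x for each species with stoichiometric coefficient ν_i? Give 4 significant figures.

x = -0.378 M

Q₀ = 0.001161 vs Keq = 248.7 ⇒ Q<K, forward
Step 1:
                   E          A          X
  Initial      1.192     0.2383     0.1023
  Change      -1.026      3.079      1.026
  Equil       0.1657      3.317      1.129
  solve Keq expr → x = 1.026; check Q = 248.7
Then change container volume by factor 1.25 (V_new/V_old).
Step 2:
                   E          A          X
  Initial     0.1325      2.654     0.9029
  Change    -0.04858     0.1458    0.04858
  Equil      0.08395        2.8     0.9515
  solve Keq expr → x = 0.04858; check Q = 248.7
Then change container volume by factor 0.5 (V_new/V_old).
Step 3:
                   E          A          X
  Initial     0.1679      5.599      1.903
  Change       0.378     -1.134     -0.378
  Equil       0.5459      4.465      1.525
  solve Keq expr → x = -0.378; check Q = 248.7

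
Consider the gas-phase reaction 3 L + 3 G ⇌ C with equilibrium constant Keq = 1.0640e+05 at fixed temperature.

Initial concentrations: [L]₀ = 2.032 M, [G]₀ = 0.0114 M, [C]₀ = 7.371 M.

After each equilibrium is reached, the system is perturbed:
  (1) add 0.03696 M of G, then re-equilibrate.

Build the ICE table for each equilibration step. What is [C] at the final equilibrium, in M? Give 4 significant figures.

[C]_eq = 7.38 M

Q₀ = 5.9298e+05 vs Keq = 1.0640e+05 ⇒ Q>K, reverse
Step 1:
                  L         G         C
  init        2.032    0.0114     7.371
  Δ        0.008723  0.008723 -0.002908
  eq          2.041   0.02012     7.368
  solve Keq expr → x = -0.002908; check Q = 1.0640e+05
Then add 0.03696 M of G.
Step 2:
                  L         G         C
  init        2.041   0.05708     7.368
  Δ        -0.03658  -0.03658   0.01219
  eq          2.004    0.0205      7.38
  solve Keq expr → x = 0.01219; check Q = 1.0640e+05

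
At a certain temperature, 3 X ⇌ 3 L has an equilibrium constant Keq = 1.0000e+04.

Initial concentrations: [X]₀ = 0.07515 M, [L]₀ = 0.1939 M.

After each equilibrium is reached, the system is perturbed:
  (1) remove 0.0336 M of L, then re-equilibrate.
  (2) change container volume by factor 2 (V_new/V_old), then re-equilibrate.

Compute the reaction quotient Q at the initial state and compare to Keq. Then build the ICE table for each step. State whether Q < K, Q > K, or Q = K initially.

Q₀ = 17.18; Q < K (proceeds forward)

Q₀ = 17.18 vs Keq = 1.0000e+04 ⇒ Q<K, forward
Step 1:
                    X           L
  I           0.07515      0.1939
  C          -0.06322     0.06322
  E           0.01193      0.2571
  solve Keq expr → x = 0.02107; check Q = 1.0000e+04
Then remove 0.0336 M of L.
Step 2:
                    X           L
  I           0.01193      0.2235
  C          -0.00149     0.00149
  E           0.01044       0.225
  solve Keq expr → x = 4.9680e-04; check Q = 1e+04
Then change container volume by factor 2 (V_new/V_old).
Step 3:
                    X           L
  I          0.005222      0.1125
  C                 0           0
  E          0.005222      0.1125
  solve Keq expr → x = 0; check Q = 1e+04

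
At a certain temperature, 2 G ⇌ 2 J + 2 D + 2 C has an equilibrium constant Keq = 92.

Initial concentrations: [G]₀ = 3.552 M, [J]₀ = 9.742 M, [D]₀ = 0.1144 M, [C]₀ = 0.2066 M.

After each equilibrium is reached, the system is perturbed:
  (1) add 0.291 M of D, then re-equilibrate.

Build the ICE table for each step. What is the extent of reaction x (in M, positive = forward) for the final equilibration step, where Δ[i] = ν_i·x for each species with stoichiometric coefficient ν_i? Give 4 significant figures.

x = -0.0521 M

Q₀ = 0.004202 vs Keq = 92 ⇒ Q<K, forward
Step 1:
                   G          J          D          C
  init         3.552      9.742     0.1144     0.2066
  Δ           -1.256      1.256      1.256      1.256
  eq           2.296         11       1.37      1.462
  solve Keq expr → x = 0.6278; check Q = 92
Then add 0.291 M of D.
Step 2:
                   G          J          D          C
  init         2.296         11      1.661      1.462
  Δ           0.1042    -0.1042    -0.1042    -0.1042
  eq           2.401      10.89      1.557      1.358
  solve Keq expr → x = -0.0521; check Q = 92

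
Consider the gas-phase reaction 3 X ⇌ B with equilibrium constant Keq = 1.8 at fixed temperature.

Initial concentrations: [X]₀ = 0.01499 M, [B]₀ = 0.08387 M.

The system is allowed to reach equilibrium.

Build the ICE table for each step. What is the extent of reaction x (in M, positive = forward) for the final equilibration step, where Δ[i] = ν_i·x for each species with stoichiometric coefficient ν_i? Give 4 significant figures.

Q₀ = 2.4900e+04 vs Keq = 1.8 ⇒ Q>K, reverse
Step 1:
                    X           B
  init        0.01499     0.08387
  Δ            0.1988    -0.06628
  eq           0.2138     0.01759
  solve Keq expr → x = -0.06628; check Q = 1.8

x = -0.06628 M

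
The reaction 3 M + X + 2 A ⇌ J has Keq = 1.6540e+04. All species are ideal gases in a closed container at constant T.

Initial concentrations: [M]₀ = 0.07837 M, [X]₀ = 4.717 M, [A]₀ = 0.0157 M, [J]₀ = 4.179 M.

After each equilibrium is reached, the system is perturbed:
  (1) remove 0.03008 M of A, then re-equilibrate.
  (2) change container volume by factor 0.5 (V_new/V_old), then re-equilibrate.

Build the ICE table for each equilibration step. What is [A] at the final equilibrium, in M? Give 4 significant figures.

Q₀ = 7.4672e+06 vs Keq = 1.6540e+04 ⇒ Q>K, reverse
Step 1:
                    M           X           A           J
  Initial     0.07837       4.717      0.0157       4.179
  Change       0.1098     0.03661     0.07321    -0.03661
  Equil        0.1882       4.754     0.08891       4.142
  solve Keq expr → x = -0.03661; check Q = 1.6540e+04
Then remove 0.03008 M of A.
Step 2:
                    M           X           A           J
  Initial      0.1882       4.754     0.05883       4.142
  Change      0.02341    0.007804     0.01561   -0.007804
  Equil        0.2116       4.761     0.07444       4.135
  solve Keq expr → x = -0.007804; check Q = 1.6540e+04
Then change container volume by factor 0.5 (V_new/V_old).
Step 3:
                    M           X           A           J
  Initial      0.4232       9.523      0.1489       8.269
  Change      -0.1477    -0.04924    -0.09849     0.04924
  Equil        0.2755       9.474     0.05039       8.318
  solve Keq expr → x = 0.04924; check Q = 1.6540e+04

[A]_eq = 0.05039 M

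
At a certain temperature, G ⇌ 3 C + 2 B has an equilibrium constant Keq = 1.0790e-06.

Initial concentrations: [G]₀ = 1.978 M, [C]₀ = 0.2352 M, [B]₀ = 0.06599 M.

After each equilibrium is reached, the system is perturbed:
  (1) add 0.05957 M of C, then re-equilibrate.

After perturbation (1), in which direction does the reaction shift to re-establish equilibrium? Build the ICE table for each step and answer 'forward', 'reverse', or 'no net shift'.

Q₀ = 2.8645e-05 vs Keq = 1.0790e-06 ⇒ Q>K, reverse
Step 1:
                   G          C          B
  I            1.978     0.2352    0.06599
  C          0.02234   -0.06703   -0.04469
  E                2     0.1682     0.0213
  solve Keq expr → x = -0.02234; check Q = 1.0790e-06
Then add 0.05957 M of C.
Step 2:
                   G          C          B
  I                2     0.2277     0.0213
  C         0.003405   -0.01021   -0.00681
  E            2.004     0.2175    0.01449
  solve Keq expr → x = -0.003405; check Q = 1.0790e-06

Direction: reverse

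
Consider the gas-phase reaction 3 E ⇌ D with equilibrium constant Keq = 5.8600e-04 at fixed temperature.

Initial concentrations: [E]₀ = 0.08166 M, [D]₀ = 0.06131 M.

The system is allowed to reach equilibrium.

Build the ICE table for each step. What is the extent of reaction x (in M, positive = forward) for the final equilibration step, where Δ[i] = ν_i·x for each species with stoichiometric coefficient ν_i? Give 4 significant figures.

x = -0.0613 M

Q₀ = 112.6 vs Keq = 5.8600e-04 ⇒ Q>K, reverse
Step 1:
                  E         D
  init      0.08166   0.06131
  Δ          0.1839   -0.0613
  eq         0.2656 1.0974e-05
  solve Keq expr → x = -0.0613; check Q = 5.8600e-04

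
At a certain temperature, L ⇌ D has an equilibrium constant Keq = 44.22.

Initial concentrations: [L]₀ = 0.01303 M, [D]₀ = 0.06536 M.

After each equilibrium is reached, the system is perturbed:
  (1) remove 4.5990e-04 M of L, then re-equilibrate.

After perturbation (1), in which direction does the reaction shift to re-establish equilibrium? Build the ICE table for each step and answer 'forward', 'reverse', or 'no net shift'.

Q₀ = 5.016 vs Keq = 44.22 ⇒ Q<K, forward
Step 1:
                    L           D
  I           0.01303     0.06536
  C           -0.0113      0.0113
  E          0.001734     0.07666
  solve Keq expr → x = 0.0113; check Q = 44.22
Then remove 4.5990e-04 M of L.
Step 2:
                    L           D
  I          0.001274     0.07666
  C        4.4973e-04 -4.4973e-04
  E          0.001723     0.07621
  solve Keq expr → x = -4.4973e-04; check Q = 44.22

Direction: reverse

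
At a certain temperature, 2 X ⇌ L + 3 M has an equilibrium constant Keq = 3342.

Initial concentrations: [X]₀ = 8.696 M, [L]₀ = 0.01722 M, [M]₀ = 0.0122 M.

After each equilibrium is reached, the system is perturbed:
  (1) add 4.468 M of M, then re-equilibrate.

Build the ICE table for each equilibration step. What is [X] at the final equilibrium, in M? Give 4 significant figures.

Q₀ = 4.1350e-10 vs Keq = 3342 ⇒ Q<K, forward
Step 1:
                    X           L           M
  init          8.696     0.01722      0.0122
  Δ            -7.445       3.723       11.17
  eq            1.251        3.74       11.18
  solve Keq expr → x = 3.723; check Q = 3342
Then add 4.468 M of M.
Step 2:
                    X           L           M
  init          1.251        3.74       15.65
  Δ            0.5763     -0.2881     -0.8644
  eq            1.827       3.452       14.78
  solve Keq expr → x = -0.2881; check Q = 3342

[X]_eq = 1.827 M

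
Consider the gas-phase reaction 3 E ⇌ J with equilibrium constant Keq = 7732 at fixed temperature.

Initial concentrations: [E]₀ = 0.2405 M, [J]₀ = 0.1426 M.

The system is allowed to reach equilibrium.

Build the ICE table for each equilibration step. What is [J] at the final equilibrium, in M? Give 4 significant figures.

Q₀ = 10.25 vs Keq = 7732 ⇒ Q<K, forward
Step 1:
                  E         J
  init       0.2405    0.1426
  Δ         -0.2103    0.0701
  eq        0.03019    0.2127
  solve Keq expr → x = 0.0701; check Q = 7732

[J]_eq = 0.2127 M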